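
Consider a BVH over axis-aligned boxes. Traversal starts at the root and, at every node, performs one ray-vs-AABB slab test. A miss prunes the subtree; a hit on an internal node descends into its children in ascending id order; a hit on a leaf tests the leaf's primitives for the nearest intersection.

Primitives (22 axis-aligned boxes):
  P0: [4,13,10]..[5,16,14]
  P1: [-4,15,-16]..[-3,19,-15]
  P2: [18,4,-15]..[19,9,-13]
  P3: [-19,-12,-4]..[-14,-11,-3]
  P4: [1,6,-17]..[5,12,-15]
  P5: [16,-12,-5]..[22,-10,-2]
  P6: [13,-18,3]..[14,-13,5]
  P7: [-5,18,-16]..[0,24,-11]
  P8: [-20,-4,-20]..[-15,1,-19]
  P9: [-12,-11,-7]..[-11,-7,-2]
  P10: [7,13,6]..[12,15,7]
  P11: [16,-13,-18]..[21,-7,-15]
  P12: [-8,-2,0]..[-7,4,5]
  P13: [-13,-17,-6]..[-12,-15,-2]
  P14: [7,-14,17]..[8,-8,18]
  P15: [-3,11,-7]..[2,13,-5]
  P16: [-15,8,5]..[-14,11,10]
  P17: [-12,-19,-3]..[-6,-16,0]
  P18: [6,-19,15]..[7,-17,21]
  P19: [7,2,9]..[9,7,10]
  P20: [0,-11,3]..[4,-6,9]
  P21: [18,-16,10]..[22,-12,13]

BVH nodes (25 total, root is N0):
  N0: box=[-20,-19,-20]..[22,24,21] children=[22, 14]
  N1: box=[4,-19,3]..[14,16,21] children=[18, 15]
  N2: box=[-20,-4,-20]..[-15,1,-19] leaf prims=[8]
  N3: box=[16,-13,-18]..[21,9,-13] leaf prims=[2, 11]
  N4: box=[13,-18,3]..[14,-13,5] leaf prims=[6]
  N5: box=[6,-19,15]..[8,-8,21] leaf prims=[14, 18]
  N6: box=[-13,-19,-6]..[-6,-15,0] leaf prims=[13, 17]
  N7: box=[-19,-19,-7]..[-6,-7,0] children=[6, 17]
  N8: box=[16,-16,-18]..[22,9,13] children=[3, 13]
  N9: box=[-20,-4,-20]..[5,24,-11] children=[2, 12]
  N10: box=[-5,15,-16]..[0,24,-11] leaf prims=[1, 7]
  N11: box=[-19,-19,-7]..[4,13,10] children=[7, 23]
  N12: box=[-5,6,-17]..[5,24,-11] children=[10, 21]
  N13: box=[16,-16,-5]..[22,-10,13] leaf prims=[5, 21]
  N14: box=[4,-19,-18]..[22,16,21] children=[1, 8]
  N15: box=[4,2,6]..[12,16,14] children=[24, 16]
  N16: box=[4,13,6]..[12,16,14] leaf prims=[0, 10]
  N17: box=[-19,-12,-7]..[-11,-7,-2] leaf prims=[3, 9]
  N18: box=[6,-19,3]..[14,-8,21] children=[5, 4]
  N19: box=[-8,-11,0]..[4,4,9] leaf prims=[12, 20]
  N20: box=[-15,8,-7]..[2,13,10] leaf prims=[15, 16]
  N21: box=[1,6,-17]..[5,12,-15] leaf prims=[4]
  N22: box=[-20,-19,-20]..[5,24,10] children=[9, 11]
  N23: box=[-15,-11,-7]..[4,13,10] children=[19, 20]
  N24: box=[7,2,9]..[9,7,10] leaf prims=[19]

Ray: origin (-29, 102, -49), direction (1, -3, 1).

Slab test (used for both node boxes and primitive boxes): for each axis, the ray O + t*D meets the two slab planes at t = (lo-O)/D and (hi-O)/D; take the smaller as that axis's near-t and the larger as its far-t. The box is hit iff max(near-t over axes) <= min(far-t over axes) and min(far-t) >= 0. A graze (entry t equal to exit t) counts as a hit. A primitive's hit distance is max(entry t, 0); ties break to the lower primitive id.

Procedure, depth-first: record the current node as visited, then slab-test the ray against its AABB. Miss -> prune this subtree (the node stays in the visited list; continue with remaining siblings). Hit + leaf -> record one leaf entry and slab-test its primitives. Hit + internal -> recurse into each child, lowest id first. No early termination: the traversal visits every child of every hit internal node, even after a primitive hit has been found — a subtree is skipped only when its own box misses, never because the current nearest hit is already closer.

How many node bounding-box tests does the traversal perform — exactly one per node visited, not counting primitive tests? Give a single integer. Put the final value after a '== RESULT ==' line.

Walk:
N0 x:[9,51] y:[26,121/3] z:[29,70] -> hit [29,121/3], descend [14, 22]
  N14 x:[33,51] y:[86/3,121/3] z:[31,70] -> hit [33,121/3], descend [1, 8]
    N1 x:[33,43] y:[86/3,121/3] z:[52,70] -> miss, prune
    N8 x:[45,51] y:[31,118/3] z:[31,62] -> miss, prune
  N22 x:[9,34] y:[26,121/3] z:[29,59] -> hit [29,34], descend [9, 11]
    N9 x:[9,34] y:[26,106/3] z:[29,38] -> hit [29,34], descend [2, 12]
      N2 x:[9,14] y:[101/3,106/3] z:[29,30] -> miss, prune
      N12 x:[24,34] y:[26,32] z:[32,38] -> hit [32,32], descend [10, 21]
        N10 x:[24,29] y:[26,29] z:[33,38] -> miss, prune
        N21 x:[30,34] y:[30,32] z:[32,34] -> hit [32,32] leaf, test {P4@t=32}
    N11 x:[10,33] y:[89/3,121/3] z:[42,59] -> miss, prune

Summary -> nodes [0, 14, 1, 8, 22, 9, 2, 12, 10, 21, 11]; box-tests=11; leaf-entries=1; first=P4

== RESULT ==
11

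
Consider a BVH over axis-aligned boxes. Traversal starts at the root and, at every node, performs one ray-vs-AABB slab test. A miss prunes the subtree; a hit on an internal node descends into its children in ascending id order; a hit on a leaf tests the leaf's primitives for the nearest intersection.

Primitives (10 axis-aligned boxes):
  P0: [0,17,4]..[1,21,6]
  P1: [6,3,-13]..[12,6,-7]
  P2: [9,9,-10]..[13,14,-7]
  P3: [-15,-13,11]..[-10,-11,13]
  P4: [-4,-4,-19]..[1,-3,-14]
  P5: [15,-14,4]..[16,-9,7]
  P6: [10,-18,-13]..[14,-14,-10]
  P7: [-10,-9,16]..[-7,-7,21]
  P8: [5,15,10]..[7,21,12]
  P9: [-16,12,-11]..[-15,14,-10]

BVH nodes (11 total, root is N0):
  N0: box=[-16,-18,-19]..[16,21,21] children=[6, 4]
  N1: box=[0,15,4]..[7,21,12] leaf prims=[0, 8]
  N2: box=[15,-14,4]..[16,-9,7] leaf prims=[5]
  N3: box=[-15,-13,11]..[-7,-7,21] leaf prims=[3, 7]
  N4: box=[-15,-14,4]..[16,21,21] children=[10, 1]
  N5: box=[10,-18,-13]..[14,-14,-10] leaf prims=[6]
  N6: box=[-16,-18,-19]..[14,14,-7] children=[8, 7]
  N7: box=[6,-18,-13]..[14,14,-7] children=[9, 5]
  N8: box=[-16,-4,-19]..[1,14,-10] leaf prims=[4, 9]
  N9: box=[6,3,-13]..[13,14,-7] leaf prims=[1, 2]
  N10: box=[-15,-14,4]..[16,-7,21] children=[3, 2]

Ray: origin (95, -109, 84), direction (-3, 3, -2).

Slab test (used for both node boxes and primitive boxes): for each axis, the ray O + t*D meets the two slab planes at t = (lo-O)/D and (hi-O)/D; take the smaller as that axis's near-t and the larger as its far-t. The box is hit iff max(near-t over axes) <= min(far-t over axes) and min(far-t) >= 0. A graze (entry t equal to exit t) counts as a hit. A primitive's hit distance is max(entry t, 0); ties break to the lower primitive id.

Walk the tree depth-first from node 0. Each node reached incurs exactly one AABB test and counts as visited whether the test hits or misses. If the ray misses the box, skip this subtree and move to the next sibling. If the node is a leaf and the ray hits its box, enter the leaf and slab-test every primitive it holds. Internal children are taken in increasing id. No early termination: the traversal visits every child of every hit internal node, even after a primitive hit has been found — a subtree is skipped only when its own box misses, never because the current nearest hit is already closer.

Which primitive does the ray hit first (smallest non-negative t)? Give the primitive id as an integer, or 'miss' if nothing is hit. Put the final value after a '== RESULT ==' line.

Walk:
N0 x:[79/3,37] y:[91/3,130/3] z:[63/2,103/2] -> hit [63/2,37], descend [4, 6]
  N4 x:[79/3,110/3] y:[95/3,130/3] z:[63/2,40] -> hit [95/3,110/3], descend [1, 10]
    N1 x:[88/3,95/3] y:[124/3,130/3] z:[36,40] -> miss, prune
    N10 x:[79/3,110/3] y:[95/3,34] z:[63/2,40] -> hit [95/3,34], descend [2, 3]
      N2 x:[79/3,80/3] y:[95/3,100/3] z:[77/2,40] -> miss, prune
      N3 x:[34,110/3] y:[32,34] z:[63/2,73/2] -> hit [34,34] leaf, test {P3(miss), P7@t=34}
  N6 x:[27,37] y:[91/3,41] z:[91/2,103/2] -> miss, prune

7 AABB tests over nodes [0, 4, 1, 10, 2, 3, 6]; 1 leaf entered; closest P7.

== RESULT ==
7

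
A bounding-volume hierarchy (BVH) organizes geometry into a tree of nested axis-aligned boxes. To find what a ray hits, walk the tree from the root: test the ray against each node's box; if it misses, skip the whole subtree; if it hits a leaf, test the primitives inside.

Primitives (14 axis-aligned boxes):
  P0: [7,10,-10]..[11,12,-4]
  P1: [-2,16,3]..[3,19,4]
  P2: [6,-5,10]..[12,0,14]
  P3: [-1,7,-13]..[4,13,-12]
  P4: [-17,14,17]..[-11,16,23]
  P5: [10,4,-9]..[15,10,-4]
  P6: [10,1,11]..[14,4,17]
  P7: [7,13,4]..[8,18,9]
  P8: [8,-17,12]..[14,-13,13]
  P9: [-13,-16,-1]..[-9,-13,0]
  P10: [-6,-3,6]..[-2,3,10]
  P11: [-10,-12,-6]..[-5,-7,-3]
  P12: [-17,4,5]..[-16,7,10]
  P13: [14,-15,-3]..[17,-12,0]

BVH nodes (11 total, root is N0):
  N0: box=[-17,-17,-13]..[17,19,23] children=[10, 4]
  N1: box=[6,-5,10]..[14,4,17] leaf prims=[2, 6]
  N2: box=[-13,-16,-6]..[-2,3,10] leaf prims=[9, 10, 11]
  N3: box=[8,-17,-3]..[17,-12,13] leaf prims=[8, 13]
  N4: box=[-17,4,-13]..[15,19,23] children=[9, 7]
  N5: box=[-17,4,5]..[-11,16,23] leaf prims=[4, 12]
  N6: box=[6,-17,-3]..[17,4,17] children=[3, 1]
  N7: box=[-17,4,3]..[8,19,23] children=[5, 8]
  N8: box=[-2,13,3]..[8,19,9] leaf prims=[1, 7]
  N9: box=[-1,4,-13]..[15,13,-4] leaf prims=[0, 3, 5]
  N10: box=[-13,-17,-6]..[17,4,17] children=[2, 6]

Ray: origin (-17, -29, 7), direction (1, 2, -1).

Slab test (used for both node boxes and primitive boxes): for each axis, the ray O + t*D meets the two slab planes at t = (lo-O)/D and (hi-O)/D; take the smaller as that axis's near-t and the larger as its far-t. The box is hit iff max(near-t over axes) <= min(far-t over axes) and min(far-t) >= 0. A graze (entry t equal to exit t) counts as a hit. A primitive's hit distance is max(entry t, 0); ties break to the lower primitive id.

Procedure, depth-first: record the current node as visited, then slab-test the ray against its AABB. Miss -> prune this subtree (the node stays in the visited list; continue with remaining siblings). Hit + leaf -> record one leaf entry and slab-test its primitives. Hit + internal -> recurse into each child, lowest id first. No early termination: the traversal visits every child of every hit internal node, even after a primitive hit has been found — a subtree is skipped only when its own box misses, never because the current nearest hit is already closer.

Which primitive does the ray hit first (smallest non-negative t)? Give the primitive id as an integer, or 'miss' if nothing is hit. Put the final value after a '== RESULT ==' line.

Traverse from the root:
N0 x:[0,34] y:[6,24] z:[-16,20] -> hit [6,20], descend [4, 10]
  N4 x:[0,32] y:[33/2,24] z:[-16,20] -> hit [33/2,20], descend [7, 9]
    N7 x:[0,25] y:[33/2,24] z:[-16,4] -> miss, prune
    N9 x:[16,32] y:[33/2,21] z:[11,20] -> hit [33/2,20] leaf, test {P0(miss), P3@t=19, P5(miss)}
  N10 x:[4,34] y:[6,33/2] z:[-10,13] -> hit [6,13], descend [2, 6]
    N2 x:[4,15] y:[13/2,16] z:[-3,13] -> hit [13/2,13] leaf, test {P9@t=7, P10(miss), P11@t=10}
    N6 x:[23,34] y:[6,33/2] z:[-10,10] -> miss, prune

order=[0, 4, 7, 9, 10, 2, 6]  |boxes|=7  |leaves|=2  hit=P9

== RESULT ==
9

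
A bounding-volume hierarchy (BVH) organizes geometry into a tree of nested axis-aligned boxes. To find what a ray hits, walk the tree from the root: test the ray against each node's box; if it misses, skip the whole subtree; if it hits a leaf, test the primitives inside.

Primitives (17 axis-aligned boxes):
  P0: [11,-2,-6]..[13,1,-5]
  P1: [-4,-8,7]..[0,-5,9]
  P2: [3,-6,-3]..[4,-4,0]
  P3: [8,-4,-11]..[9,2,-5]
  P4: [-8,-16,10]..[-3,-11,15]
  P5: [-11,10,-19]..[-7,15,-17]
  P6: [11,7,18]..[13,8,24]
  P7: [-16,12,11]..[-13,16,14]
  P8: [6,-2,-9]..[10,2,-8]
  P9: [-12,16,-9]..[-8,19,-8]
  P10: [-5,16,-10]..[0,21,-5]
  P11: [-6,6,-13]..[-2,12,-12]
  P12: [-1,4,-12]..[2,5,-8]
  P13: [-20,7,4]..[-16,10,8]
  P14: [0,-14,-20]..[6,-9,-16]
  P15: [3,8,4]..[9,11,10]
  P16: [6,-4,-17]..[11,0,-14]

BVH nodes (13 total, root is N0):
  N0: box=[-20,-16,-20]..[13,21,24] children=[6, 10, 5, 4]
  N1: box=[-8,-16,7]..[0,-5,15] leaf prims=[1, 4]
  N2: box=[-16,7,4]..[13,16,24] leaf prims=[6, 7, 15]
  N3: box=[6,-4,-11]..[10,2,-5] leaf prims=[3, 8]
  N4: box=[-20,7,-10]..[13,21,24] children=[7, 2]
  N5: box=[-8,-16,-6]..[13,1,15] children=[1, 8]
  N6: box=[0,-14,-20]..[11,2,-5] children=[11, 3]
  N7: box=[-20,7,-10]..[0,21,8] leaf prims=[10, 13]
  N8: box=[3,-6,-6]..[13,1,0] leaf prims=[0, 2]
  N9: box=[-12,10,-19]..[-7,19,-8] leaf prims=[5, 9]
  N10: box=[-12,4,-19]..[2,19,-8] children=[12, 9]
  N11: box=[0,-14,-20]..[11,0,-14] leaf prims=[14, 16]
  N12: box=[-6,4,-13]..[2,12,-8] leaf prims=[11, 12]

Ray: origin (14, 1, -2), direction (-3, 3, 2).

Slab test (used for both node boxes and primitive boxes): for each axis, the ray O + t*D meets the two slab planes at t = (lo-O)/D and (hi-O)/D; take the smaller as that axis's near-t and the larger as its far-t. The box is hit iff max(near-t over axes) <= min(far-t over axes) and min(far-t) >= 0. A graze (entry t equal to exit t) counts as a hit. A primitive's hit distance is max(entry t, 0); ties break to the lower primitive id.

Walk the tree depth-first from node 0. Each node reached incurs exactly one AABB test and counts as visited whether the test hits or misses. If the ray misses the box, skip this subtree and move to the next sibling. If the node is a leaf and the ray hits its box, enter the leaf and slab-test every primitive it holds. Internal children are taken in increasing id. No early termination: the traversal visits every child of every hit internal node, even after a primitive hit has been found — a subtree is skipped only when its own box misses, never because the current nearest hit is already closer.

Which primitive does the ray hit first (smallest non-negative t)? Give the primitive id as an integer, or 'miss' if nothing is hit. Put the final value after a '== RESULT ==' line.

Traverse from the root:
N0 x:[1/3,34/3] y:[-17/3,20/3] z:[-9,13] -> hit [1/3,20/3], descend [4, 5, 6, 10]
  N4 x:[1/3,34/3] y:[2,20/3] z:[-4,13] -> hit [2,20/3], descend [2, 7]
    N2 x:[1/3,10] y:[2,5] z:[3,13] -> hit [3,5] leaf, test {P6(miss), P7(miss), P15@t=3}
    N7 x:[14/3,34/3] y:[2,20/3] z:[-4,5] -> hit [14/3,5] leaf, test {P10(miss), P13(miss)}
  N5 x:[1/3,22/3] y:[-17/3,0] z:[-2,17/2] -> miss, prune
  N6 x:[1,14/3] y:[-5,1/3] z:[-9,-3/2] -> miss, prune
  N10 x:[4,26/3] y:[1,6] z:[-17/2,-3] -> miss, prune

Summary -> nodes [0, 4, 2, 7, 5, 6, 10]; box-tests=7; leaf-entries=2; first=P15

== RESULT ==
15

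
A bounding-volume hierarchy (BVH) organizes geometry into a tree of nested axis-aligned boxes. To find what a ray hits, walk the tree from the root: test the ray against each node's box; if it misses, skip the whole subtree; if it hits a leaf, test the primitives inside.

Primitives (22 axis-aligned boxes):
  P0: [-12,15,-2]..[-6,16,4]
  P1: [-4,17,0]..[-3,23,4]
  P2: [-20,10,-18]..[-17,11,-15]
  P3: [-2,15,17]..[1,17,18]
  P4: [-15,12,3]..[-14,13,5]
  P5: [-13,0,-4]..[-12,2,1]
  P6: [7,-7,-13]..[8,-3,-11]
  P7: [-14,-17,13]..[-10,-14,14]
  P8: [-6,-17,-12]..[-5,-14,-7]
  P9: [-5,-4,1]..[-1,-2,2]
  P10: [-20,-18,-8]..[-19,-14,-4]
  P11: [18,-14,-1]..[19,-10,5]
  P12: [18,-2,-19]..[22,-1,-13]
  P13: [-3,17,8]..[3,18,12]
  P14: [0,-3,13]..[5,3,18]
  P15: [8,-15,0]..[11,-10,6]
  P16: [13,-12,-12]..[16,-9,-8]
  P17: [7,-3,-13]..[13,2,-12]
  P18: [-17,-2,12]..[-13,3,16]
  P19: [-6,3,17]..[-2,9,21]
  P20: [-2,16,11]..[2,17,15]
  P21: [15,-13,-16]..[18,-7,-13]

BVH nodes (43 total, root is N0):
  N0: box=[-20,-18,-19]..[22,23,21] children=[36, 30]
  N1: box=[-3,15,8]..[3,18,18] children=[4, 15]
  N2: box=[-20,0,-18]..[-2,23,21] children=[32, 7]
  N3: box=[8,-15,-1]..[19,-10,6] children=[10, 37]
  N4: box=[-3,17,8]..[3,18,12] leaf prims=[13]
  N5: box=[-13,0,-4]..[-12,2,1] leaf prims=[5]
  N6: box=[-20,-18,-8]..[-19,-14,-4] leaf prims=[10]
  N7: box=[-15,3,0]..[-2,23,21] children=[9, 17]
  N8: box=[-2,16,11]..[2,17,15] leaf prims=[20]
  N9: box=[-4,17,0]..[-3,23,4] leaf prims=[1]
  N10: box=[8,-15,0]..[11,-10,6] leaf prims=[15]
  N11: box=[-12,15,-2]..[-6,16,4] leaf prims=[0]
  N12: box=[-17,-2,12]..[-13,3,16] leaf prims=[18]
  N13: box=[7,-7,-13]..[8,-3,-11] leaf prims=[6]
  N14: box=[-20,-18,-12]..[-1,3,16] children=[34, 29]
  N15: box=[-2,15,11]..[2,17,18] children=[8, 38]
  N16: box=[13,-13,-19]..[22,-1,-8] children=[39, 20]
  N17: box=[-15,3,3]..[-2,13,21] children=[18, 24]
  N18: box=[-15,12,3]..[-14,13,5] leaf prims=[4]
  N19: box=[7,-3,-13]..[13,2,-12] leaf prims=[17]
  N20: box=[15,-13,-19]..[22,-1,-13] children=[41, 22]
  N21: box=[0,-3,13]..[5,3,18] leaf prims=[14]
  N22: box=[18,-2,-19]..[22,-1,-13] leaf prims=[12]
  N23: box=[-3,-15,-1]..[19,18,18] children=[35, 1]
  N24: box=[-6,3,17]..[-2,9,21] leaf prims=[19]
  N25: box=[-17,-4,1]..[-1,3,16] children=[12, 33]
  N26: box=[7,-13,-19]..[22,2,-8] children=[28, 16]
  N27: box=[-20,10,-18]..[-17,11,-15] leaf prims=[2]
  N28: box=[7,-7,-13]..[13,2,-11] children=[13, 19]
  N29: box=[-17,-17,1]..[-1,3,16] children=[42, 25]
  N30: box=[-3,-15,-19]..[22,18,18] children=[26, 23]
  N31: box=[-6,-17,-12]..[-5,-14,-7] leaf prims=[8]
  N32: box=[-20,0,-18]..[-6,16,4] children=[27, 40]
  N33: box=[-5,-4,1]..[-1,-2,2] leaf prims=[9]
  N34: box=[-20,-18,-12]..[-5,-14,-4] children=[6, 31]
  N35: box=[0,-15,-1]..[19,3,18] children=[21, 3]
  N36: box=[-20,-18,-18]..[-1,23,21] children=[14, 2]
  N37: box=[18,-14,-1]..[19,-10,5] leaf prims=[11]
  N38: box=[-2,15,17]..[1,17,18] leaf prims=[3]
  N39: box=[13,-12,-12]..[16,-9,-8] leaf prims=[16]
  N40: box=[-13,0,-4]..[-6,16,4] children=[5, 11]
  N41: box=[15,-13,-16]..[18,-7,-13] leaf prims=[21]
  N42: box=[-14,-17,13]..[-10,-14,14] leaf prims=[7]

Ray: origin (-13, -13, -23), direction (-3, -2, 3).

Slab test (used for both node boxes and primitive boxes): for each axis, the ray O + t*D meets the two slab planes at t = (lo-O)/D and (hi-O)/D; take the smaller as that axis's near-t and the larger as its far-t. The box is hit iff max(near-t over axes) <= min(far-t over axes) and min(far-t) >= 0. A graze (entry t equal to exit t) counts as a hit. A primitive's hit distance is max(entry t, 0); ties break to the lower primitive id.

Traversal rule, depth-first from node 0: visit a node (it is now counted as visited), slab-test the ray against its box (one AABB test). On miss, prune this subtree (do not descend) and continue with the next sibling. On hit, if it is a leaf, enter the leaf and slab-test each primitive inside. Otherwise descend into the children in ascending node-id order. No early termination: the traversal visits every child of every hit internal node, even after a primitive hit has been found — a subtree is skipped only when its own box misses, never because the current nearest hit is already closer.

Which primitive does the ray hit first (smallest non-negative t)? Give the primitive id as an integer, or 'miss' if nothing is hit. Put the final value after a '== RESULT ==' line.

Traverse from the root:
N0 x:[-35/3,7/3] y:[-18,5/2] z:[4/3,44/3] -> hit [4/3,7/3], descend [30, 36]
  N30 x:[-35/3,-10/3] y:[-31/2,1] z:[4/3,41/3] -> miss, prune
  N36 x:[-4,7/3] y:[-18,5/2] z:[5/3,44/3] -> hit [5/3,7/3], descend [2, 14]
    N2 x:[-11/3,7/3] y:[-18,-13/2] z:[5/3,44/3] -> miss, prune
    N14 x:[-4,7/3] y:[-8,5/2] z:[11/3,13] -> miss, prune

Visited [0, 30, 36, 2, 14]. Tests: 5 box, 0 leaf. Nearest: miss.

== RESULT ==
miss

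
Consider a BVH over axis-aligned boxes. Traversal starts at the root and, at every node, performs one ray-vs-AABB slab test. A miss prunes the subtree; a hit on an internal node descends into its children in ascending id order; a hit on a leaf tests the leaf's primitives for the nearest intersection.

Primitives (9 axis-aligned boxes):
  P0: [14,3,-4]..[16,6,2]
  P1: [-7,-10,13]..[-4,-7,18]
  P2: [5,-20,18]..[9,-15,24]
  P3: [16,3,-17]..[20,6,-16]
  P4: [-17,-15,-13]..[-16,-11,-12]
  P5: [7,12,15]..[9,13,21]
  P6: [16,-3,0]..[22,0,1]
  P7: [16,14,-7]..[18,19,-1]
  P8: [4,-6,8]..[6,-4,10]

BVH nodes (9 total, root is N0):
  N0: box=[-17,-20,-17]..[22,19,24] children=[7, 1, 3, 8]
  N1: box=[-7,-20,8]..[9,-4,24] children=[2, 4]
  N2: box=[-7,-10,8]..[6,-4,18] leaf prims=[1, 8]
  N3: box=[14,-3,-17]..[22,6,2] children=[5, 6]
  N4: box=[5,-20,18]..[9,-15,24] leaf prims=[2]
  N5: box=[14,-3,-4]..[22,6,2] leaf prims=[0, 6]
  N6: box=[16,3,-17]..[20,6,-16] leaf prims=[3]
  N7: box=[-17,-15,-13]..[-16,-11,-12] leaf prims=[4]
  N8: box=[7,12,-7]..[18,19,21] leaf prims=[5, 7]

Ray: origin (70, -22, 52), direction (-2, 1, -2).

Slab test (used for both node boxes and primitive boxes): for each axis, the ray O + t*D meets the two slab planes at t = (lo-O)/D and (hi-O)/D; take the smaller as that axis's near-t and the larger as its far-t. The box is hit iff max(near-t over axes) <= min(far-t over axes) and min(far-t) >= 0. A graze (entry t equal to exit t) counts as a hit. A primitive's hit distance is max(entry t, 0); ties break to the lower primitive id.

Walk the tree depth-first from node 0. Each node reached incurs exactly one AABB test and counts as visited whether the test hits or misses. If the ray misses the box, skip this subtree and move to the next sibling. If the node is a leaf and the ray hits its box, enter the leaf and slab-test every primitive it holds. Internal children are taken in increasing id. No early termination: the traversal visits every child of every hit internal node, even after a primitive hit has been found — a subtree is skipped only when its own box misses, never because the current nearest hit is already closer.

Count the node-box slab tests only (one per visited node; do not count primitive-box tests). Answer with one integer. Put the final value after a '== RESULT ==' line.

Traverse from the root:
N0 x:[24,87/2] y:[2,41] z:[14,69/2] -> hit [24,69/2], descend [1, 3, 7, 8]
  N1 x:[61/2,77/2] y:[2,18] z:[14,22] -> miss, prune
  N3 x:[24,28] y:[19,28] z:[25,69/2] -> hit [25,28], descend [5, 6]
    N5 x:[24,28] y:[19,28] z:[25,28] -> hit [25,28] leaf, test {P0@t=27, P6(miss)}
    N6 x:[25,27] y:[25,28] z:[34,69/2] -> miss, prune
  N7 x:[43,87/2] y:[7,11] z:[32,65/2] -> miss, prune
  N8 x:[26,63/2] y:[34,41] z:[31/2,59/2] -> miss, prune

Visited [0, 1, 3, 5, 6, 7, 8]. Tests: 7 box, 1 leaf. Nearest: P0.

== RESULT ==
7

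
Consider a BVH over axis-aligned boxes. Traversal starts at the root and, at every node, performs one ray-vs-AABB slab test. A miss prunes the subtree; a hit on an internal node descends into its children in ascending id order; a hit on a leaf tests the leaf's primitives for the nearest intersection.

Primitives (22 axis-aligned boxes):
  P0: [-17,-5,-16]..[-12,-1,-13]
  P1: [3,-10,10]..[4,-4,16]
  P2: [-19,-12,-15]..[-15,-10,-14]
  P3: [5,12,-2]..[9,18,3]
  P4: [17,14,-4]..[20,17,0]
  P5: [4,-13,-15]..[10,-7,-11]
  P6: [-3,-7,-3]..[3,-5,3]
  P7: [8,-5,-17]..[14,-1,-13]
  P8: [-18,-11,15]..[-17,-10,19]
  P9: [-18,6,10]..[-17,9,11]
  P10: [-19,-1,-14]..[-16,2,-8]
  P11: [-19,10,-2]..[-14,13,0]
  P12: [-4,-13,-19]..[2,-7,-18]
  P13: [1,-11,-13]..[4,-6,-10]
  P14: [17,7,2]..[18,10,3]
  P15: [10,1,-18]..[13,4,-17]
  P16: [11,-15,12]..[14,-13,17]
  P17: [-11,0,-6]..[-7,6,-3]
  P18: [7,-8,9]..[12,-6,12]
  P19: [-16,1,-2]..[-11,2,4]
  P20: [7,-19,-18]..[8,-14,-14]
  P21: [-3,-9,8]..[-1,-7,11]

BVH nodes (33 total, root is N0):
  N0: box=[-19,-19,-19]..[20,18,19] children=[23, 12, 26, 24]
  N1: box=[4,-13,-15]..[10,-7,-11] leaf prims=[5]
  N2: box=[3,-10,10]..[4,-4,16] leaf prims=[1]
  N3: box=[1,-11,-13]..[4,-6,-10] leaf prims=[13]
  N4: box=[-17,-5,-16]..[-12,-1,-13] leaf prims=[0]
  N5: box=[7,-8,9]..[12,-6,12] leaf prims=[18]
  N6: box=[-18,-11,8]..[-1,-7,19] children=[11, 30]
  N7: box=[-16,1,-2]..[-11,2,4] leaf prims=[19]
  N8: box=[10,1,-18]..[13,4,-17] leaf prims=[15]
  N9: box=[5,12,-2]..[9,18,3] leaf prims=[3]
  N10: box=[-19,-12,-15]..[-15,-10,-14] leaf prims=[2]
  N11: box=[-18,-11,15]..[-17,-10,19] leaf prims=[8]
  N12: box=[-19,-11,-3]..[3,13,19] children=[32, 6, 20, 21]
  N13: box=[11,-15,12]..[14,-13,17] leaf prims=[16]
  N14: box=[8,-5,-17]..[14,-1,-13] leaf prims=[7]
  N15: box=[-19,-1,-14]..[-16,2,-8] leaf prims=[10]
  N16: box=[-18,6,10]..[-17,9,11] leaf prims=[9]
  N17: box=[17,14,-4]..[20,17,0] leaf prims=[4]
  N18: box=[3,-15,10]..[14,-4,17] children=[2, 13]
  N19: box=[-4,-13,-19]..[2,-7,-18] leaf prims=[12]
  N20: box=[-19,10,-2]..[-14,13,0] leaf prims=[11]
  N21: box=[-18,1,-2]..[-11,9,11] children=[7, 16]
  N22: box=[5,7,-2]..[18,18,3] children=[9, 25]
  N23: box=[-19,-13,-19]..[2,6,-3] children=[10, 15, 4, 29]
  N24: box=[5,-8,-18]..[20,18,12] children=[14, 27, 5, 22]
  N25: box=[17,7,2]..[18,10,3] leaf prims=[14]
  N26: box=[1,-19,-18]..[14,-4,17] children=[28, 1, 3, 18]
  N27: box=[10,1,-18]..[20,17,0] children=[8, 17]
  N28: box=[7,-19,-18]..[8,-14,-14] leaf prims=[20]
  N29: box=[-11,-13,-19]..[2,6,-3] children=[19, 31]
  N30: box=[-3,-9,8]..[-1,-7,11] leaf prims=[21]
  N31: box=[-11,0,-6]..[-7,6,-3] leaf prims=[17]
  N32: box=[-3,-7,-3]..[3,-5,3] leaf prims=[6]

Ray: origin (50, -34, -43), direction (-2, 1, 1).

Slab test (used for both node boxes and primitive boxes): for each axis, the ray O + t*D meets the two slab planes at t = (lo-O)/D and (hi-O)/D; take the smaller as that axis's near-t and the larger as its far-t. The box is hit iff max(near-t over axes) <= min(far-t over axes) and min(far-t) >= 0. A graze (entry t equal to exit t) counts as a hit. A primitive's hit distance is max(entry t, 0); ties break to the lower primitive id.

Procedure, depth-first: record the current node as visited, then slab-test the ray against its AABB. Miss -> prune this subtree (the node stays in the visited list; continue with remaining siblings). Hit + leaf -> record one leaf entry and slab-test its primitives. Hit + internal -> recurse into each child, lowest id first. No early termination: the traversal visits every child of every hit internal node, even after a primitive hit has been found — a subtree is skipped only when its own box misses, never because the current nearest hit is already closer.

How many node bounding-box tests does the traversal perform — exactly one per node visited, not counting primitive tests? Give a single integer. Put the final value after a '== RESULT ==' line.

Trace the traversal:
N0 x:[15,69/2] y:[15,52] z:[24,62] -> hit [24,69/2], descend [12, 23, 24, 26]
  N12 x:[47/2,69/2] y:[23,47] z:[40,62] -> miss, prune
  N23 x:[24,69/2] y:[21,40] z:[24,40] -> hit [24,69/2], descend [4, 10, 15, 29]
    N4 x:[31,67/2] y:[29,33] z:[27,30] -> miss, prune
    N10 x:[65/2,69/2] y:[22,24] z:[28,29] -> miss, prune
    N15 x:[33,69/2] y:[33,36] z:[29,35] -> hit [33,69/2] leaf, test {P10@t=33}
    N29 x:[24,61/2] y:[21,40] z:[24,40] -> hit [24,61/2], descend [19, 31]
      N19 x:[24,27] y:[21,27] z:[24,25] -> hit [24,25] leaf, test {P12@t=24}
      N31 x:[57/2,61/2] y:[34,40] z:[37,40] -> miss, prune
  N24 x:[15,45/2] y:[26,52] z:[25,55] -> miss, prune
  N26 x:[18,49/2] y:[15,30] z:[25,60] -> miss, prune

order=[0, 12, 23, 4, 10, 15, 29, 19, 31, 24, 26]  |boxes|=11  |leaves|=2  hit=P12

== RESULT ==
11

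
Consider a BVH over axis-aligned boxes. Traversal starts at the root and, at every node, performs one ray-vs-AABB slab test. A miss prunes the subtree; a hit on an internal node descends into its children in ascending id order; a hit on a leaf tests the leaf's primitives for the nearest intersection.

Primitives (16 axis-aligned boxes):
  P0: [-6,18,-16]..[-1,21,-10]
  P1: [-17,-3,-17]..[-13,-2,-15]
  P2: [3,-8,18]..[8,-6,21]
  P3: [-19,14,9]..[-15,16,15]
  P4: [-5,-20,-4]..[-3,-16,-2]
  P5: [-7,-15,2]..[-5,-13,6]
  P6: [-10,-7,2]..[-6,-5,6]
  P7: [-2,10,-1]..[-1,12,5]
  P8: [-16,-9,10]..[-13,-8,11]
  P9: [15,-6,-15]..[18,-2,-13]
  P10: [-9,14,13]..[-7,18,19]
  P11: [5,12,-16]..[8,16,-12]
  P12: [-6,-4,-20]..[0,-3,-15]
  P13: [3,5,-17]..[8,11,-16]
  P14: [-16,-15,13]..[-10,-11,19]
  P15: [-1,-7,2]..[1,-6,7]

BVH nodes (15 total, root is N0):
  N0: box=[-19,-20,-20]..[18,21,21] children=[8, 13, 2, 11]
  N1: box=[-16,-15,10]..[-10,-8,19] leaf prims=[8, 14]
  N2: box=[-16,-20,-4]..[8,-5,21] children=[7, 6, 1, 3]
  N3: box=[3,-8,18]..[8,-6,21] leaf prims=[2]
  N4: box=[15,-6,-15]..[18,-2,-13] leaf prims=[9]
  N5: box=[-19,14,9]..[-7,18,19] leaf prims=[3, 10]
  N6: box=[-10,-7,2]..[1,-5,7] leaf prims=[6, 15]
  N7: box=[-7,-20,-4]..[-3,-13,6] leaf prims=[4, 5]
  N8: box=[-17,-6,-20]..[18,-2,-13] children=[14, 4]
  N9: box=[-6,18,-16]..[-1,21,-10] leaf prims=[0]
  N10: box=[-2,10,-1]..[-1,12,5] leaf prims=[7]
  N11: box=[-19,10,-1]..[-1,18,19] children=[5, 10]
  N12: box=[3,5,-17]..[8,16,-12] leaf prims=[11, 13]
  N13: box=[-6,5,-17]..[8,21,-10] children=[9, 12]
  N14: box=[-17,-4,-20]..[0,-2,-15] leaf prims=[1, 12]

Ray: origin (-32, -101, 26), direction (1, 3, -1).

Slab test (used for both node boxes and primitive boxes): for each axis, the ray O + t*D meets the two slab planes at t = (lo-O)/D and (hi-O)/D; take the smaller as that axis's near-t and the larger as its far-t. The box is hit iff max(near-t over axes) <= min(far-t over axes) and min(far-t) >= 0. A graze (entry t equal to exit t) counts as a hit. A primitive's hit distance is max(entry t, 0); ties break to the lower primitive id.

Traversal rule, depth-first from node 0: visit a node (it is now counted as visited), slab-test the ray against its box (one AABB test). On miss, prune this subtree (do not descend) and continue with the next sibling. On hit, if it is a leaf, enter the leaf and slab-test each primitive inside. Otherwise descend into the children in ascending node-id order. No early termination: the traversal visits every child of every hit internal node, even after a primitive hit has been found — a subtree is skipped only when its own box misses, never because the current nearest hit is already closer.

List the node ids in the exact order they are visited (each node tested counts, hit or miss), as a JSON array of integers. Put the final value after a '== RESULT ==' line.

Trace the traversal:
N0 x:[13,50] y:[27,122/3] z:[5,46] -> hit [27,122/3], descend [2, 8, 11, 13]
  N2 x:[16,40] y:[27,32] z:[5,30] -> hit [27,30], descend [1, 3, 6, 7]
    N1 x:[16,22] y:[86/3,31] z:[7,16] -> miss, prune
    N3 x:[35,40] y:[31,95/3] z:[5,8] -> miss, prune
    N6 x:[22,33] y:[94/3,32] z:[19,24] -> miss, prune
    N7 x:[25,29] y:[27,88/3] z:[20,30] -> hit [27,29] leaf, test {P4@t=28, P5(miss)}
  N8 x:[15,50] y:[95/3,33] z:[39,46] -> miss, prune
  N11 x:[13,31] y:[37,119/3] z:[7,27] -> miss, prune
  N13 x:[26,40] y:[106/3,122/3] z:[36,43] -> hit [36,40], descend [9, 12]
    N9 x:[26,31] y:[119/3,122/3] z:[36,42] -> miss, prune
    N12 x:[35,40] y:[106/3,39] z:[38,43] -> hit [38,39] leaf, test {P11@t=38, P13(miss)}

order=[0, 2, 1, 3, 6, 7, 8, 11, 13, 9, 12]  |boxes|=11  |leaves|=2  hit=P4

== RESULT ==
[0, 2, 1, 3, 6, 7, 8, 11, 13, 9, 12]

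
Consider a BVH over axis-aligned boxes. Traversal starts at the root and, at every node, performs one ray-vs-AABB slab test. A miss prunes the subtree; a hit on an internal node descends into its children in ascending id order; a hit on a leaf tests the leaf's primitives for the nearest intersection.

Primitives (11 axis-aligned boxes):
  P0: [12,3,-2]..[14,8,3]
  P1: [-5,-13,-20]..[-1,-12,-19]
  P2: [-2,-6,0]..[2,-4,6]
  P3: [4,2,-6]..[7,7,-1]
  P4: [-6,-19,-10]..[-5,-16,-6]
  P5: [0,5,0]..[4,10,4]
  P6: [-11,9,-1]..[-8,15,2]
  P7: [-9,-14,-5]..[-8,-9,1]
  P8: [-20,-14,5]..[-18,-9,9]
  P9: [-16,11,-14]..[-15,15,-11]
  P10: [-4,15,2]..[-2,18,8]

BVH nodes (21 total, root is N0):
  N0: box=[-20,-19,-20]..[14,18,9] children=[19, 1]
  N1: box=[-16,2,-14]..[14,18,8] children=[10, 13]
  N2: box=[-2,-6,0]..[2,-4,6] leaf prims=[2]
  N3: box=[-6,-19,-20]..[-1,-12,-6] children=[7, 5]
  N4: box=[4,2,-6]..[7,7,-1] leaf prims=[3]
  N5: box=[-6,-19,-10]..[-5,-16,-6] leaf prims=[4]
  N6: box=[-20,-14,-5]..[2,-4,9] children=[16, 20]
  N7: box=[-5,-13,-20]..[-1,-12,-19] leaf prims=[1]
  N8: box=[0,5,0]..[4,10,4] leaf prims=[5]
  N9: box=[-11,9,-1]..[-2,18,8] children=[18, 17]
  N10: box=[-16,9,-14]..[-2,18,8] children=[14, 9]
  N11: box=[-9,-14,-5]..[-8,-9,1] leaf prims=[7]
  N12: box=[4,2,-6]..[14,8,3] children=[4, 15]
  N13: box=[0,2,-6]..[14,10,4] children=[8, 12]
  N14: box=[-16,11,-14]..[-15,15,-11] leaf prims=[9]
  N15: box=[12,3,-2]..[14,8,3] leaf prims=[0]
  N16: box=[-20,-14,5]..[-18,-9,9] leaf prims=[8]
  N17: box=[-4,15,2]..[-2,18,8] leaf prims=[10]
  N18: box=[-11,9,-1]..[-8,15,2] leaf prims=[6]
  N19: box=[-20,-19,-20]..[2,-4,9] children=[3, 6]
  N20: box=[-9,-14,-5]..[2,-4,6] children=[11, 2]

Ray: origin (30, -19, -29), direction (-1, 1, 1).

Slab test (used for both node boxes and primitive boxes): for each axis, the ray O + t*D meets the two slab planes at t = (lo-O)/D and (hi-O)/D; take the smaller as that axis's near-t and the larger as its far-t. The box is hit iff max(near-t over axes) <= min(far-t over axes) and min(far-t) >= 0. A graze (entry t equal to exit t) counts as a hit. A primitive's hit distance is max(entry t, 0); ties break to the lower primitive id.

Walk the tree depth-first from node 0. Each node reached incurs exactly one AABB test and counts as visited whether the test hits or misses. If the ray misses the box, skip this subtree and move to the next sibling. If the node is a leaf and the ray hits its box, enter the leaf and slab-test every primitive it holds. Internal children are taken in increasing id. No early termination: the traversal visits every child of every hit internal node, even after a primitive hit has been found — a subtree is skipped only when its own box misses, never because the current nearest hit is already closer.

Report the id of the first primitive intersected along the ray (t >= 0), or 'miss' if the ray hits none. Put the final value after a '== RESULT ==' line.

Walk:
N0 x:[16,50] y:[0,37] z:[9,38] -> hit [16,37], descend [1, 19]
  N1 x:[16,46] y:[21,37] z:[15,37] -> hit [21,37], descend [10, 13]
    N10 x:[32,46] y:[28,37] z:[15,37] -> hit [32,37], descend [9, 14]
      N9 x:[32,41] y:[28,37] z:[28,37] -> hit [32,37], descend [17, 18]
        N17 x:[32,34] y:[34,37] z:[31,37] -> hit [34,34] leaf, test {P10@t=34}
        N18 x:[38,41] y:[28,34] z:[28,31] -> miss, prune
      N14 x:[45,46] y:[30,34] z:[15,18] -> miss, prune
    N13 x:[16,30] y:[21,29] z:[23,33] -> hit [23,29], descend [8, 12]
      N8 x:[26,30] y:[24,29] z:[29,33] -> hit [29,29] leaf, test {P5@t=29}
      N12 x:[16,26] y:[21,27] z:[23,32] -> hit [23,26], descend [4, 15]
        N4 x:[23,26] y:[21,26] z:[23,28] -> hit [23,26] leaf, test {P3@t=23}
        N15 x:[16,18] y:[22,27] z:[27,32] -> miss, prune
  N19 x:[28,50] y:[0,15] z:[9,38] -> miss, prune

Visited [0, 1, 10, 9, 17, 18, 14, 13, 8, 12, 4, 15, 19]. Tests: 13 box, 3 leaf. Nearest: P3.

== RESULT ==
3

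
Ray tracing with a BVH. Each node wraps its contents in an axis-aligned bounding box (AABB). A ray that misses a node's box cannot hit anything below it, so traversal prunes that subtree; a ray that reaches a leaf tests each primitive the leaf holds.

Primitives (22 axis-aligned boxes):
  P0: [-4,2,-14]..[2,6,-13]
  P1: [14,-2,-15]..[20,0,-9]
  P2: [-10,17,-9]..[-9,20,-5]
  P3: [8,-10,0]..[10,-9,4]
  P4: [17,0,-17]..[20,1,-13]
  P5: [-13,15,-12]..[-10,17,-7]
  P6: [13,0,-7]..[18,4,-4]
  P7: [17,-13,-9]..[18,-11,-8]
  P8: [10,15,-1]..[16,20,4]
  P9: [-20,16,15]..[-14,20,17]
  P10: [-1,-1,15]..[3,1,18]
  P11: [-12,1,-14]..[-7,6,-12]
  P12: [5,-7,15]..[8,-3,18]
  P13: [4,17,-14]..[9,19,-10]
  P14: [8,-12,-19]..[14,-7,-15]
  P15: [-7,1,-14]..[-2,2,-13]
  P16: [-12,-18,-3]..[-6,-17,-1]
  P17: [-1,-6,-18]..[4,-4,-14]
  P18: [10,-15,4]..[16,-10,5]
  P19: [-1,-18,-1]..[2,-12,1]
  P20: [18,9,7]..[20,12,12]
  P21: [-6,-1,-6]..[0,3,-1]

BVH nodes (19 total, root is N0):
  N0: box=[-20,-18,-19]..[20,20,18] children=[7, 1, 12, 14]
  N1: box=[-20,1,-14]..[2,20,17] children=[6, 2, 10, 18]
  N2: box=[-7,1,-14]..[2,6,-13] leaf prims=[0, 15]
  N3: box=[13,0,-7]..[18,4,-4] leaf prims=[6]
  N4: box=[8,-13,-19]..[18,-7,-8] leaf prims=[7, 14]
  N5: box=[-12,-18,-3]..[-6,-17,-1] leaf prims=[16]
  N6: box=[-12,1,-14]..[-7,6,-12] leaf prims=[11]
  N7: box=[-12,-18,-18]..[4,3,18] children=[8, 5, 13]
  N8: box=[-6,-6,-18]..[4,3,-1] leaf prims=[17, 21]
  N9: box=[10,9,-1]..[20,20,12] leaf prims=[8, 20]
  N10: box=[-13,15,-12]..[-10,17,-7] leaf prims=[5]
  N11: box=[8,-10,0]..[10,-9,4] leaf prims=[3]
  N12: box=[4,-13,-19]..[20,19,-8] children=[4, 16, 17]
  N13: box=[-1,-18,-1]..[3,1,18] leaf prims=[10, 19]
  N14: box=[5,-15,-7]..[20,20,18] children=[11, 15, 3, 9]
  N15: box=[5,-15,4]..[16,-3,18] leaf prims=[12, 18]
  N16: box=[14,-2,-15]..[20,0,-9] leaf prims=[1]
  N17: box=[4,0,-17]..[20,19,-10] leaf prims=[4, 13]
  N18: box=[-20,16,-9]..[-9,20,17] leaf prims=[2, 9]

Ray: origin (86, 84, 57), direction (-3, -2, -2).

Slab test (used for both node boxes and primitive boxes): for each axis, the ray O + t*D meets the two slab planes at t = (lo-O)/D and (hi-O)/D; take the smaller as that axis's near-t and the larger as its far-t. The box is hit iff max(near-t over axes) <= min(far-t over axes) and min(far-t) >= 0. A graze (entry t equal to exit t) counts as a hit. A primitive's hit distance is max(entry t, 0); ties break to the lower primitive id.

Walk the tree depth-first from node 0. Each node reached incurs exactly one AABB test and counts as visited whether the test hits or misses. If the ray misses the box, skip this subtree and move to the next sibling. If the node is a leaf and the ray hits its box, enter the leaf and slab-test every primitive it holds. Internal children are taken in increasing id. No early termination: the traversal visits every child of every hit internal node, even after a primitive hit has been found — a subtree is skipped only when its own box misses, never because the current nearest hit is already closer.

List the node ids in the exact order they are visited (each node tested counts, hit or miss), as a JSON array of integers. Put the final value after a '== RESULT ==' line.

Trace the traversal:
N0 x:[22,106/3] y:[32,51] z:[39/2,38] -> hit [32,106/3], descend [1, 7, 12, 14]
  N1 x:[28,106/3] y:[32,83/2] z:[20,71/2] -> hit [32,106/3], descend [2, 6, 10, 18]
    N2 x:[28,31] y:[39,83/2] z:[35,71/2] -> miss, prune
    N6 x:[31,98/3] y:[39,83/2] z:[69/2,71/2] -> miss, prune
    N10 x:[32,33] y:[67/2,69/2] z:[32,69/2] -> miss, prune
    N18 x:[95/3,106/3] y:[32,34] z:[20,33] -> hit [32,33] leaf, test {P2@t=32, P9(miss)}
  N7 x:[82/3,98/3] y:[81/2,51] z:[39/2,75/2] -> miss, prune
  N12 x:[22,82/3] y:[65/2,97/2] z:[65/2,38] -> miss, prune
  N14 x:[22,27] y:[32,99/2] z:[39/2,32] -> miss, prune

order=[0, 1, 2, 6, 10, 18, 7, 12, 14]  |boxes|=9  |leaves|=1  hit=P2

== RESULT ==
[0, 1, 2, 6, 10, 18, 7, 12, 14]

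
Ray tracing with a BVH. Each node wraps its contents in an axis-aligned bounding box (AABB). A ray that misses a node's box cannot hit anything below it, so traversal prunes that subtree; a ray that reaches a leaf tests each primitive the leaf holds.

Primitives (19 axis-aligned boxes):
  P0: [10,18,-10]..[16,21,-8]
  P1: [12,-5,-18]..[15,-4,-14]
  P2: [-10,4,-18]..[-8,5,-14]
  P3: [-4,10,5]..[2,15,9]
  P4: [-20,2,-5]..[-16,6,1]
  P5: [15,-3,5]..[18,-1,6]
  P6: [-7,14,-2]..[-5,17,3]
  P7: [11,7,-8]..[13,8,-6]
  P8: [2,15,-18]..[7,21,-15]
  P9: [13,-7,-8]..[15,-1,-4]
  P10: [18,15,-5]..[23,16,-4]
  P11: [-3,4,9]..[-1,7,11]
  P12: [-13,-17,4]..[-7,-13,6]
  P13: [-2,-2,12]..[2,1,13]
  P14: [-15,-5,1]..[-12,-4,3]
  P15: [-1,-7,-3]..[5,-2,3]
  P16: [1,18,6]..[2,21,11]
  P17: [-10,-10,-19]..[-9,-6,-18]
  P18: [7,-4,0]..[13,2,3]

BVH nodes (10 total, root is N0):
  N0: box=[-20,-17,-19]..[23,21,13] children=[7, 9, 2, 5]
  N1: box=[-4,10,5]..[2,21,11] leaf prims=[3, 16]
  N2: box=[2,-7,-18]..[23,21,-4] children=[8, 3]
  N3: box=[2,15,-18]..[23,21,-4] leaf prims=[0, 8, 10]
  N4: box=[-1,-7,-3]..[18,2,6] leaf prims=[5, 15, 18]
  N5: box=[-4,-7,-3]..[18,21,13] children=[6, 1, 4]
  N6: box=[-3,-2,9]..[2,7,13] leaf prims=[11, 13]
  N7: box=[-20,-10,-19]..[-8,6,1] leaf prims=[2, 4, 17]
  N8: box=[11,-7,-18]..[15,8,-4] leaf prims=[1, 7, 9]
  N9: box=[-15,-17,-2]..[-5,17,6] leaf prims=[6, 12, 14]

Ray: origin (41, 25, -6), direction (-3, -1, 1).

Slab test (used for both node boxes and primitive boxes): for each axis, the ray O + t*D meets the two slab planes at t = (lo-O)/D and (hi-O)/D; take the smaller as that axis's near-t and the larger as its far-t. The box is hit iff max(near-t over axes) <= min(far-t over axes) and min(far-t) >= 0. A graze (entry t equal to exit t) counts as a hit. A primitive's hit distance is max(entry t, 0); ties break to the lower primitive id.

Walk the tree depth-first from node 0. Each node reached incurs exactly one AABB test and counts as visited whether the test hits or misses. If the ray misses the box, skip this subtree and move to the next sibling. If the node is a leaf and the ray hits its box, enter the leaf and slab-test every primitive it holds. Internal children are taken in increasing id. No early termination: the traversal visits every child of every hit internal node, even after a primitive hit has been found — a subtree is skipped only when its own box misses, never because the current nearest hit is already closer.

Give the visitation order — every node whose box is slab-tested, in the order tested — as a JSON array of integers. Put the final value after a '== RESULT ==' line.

Walk:
N0 x:[6,61/3] y:[4,42] z:[-13,19] -> hit [6,19], descend [2, 5, 7, 9]
  N2 x:[6,13] y:[4,32] z:[-12,2] -> miss, prune
  N5 x:[23/3,15] y:[4,32] z:[3,19] -> hit [23/3,15], descend [1, 4, 6]
    N1 x:[13,15] y:[4,15] z:[11,17] -> hit [13,15] leaf, test {P3@t=13, P16(miss)}
    N4 x:[23/3,14] y:[23,32] z:[3,12] -> miss, prune
    N6 x:[13,44/3] y:[18,27] z:[15,19] -> miss, prune
  N7 x:[49/3,61/3] y:[19,35] z:[-13,7] -> miss, prune
  N9 x:[46/3,56/3] y:[8,42] z:[4,12] -> miss, prune

Visited [0, 2, 5, 1, 4, 6, 7, 9]. Tests: 8 box, 1 leaf. Nearest: P3.

== RESULT ==
[0, 2, 5, 1, 4, 6, 7, 9]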